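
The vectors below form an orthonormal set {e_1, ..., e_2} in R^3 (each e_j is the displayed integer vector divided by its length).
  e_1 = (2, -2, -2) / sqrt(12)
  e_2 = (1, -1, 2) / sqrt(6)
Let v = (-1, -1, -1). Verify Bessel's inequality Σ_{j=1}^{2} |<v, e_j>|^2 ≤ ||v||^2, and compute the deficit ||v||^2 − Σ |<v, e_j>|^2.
Σ |<v, e_j>|^2 = 1; ||v||^2 = 3; deficit = 2

Write each e_j = u_j / sqrt(<u_j, u_j>) where u_j is the displayed integer vector. Then <v, e_j> = <v, u_j> / sqrt(<u_j, u_j>), so |<v, e_j>|^2 = <v, u_j>^2 / <u_j, u_j>.
Coefficients: <v, e_1> = 2/sqrt(12), <v, e_2> = -2/sqrt(6).
Square and sum: Σ |<v, e_j>|^2 = 1.
Compute ||v||^2 = v·v = 3.
Deficit = 3 − 1 = 2 ≥ 0, confirming Bessel's inequality. (The deficit equals ||v − Σ <v,e_j> e_j||^2, the squared distance from v to span{e_j}.)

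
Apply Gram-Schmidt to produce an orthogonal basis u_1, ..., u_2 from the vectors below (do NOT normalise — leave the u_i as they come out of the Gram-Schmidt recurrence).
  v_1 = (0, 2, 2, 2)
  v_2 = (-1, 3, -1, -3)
Orthogonal basis:
  u_1 = (0, 2, 2, 2)
  u_2 = (-1, 10/3, -2/3, -8/3)

Apply the Gram-Schmidt recurrence
  u_1 = v_1
  u_i = v_i − Σ_{j<i} ((v_i · u_j) / (u_j · u_j)) · u_j.

Step by step this gives:
  u_1 = (0, 2, 2, 2)
  u_2 = (-1, 10/3, -2/3, -8/3)

Orthogonality check:
  u_2 · u_1 = 0 (should be 0)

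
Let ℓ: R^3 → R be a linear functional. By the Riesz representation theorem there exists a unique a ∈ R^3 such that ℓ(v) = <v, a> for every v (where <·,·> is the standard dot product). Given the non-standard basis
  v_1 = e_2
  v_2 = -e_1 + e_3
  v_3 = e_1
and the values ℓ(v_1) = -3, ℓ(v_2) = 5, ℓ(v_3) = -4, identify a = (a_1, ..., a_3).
a = (-4, -3, 1)

Write a = (a_1, ..., a_3) in the standard basis. For each basis vector v_i, ℓ(v_i) = <v_i, a> is a linear equation in the a_j's. Collect the n equations into a matrix system V a = ℓ, where row i of V is v_i (expressed in the standard basis). Since V is invertible (lower-triangular with 1s on the diagonal, up to permutation), solve by back-substitution:
  V =
[[0, 1, 0],
 [-1, 0, 1],
 [1, 0, 0]]
  V a = (-3, 5, -4)
Solving gives a = (-4, -3, 1).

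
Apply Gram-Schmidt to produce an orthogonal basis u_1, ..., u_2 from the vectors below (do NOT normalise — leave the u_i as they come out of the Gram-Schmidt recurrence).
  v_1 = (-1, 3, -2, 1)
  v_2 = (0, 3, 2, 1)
Orthogonal basis:
  u_1 = (-1, 3, -2, 1)
  u_2 = (2/5, 9/5, 14/5, 3/5)

Apply the Gram-Schmidt recurrence
  u_1 = v_1
  u_i = v_i − Σ_{j<i} ((v_i · u_j) / (u_j · u_j)) · u_j.

Step by step this gives:
  u_1 = (-1, 3, -2, 1)
  u_2 = (2/5, 9/5, 14/5, 3/5)

Orthogonality check:
  u_2 · u_1 = 0 (should be 0)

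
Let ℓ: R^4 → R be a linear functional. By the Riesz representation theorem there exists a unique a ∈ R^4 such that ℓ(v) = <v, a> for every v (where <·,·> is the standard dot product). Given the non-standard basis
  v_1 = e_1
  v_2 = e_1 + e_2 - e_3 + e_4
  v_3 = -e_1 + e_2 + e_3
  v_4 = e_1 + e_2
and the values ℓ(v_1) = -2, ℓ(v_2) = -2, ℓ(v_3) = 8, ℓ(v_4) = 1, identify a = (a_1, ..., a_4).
a = (-2, 3, 3, 0)

Write a = (a_1, ..., a_4) in the standard basis. For each basis vector v_i, ℓ(v_i) = <v_i, a> is a linear equation in the a_j's. Collect the n equations into a matrix system V a = ℓ, where row i of V is v_i (expressed in the standard basis). Since V is invertible (lower-triangular with 1s on the diagonal, up to permutation), solve by back-substitution:
  V =
[[1, 0, 0, 0],
 [1, 1, -1, 1],
 [-1, 1, 1, 0],
 [1, 1, 0, 0]]
  V a = (-2, -2, 8, 1)
Solving gives a = (-2, 3, 3, 0).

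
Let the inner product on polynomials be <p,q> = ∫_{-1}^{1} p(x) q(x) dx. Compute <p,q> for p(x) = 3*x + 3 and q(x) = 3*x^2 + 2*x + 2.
<p,q> = 22

Expand the product: p(x)·q(x) = 9*x^3 + 15*x^2 + 12*x + 6.
∫_{-1}^{1} of each monomial x^k gives [2/(k+1) if k even, 0 if k odd]. Integrating term-by-term (or equivalently evaluating the antiderivative F(x) = 9*x^4/4 + 5*x^3 + 6*x^2 + 6*x at the endpoints):
  F(1) − F(−1) = 77/4 − (-11/4) = 22.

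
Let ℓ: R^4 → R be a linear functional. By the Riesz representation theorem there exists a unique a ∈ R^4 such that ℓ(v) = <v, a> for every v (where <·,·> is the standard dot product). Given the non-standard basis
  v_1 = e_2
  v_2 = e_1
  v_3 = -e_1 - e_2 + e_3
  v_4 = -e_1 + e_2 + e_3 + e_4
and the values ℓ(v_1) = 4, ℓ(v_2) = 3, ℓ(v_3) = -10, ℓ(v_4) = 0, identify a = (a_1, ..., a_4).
a = (3, 4, -3, 2)

Write a = (a_1, ..., a_4) in the standard basis. For each basis vector v_i, ℓ(v_i) = <v_i, a> is a linear equation in the a_j's. Collect the n equations into a matrix system V a = ℓ, where row i of V is v_i (expressed in the standard basis). Since V is invertible (lower-triangular with 1s on the diagonal, up to permutation), solve by back-substitution:
  V =
[[0, 1, 0, 0],
 [1, 0, 0, 0],
 [-1, -1, 1, 0],
 [-1, 1, 1, 1]]
  V a = (4, 3, -10, 0)
Solving gives a = (3, 4, -3, 2).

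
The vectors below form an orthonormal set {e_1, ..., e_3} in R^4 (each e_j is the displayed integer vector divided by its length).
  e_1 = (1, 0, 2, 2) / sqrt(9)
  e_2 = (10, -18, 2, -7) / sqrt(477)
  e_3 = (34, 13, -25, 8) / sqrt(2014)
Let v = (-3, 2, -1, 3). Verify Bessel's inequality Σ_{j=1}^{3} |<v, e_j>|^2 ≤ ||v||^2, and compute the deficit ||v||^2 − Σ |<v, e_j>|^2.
Σ |<v, e_j>|^2 = 649/38; ||v||^2 = 23; deficit = 225/38

Write each e_j = u_j / sqrt(<u_j, u_j>) where u_j is the displayed integer vector. Then <v, e_j> = <v, u_j> / sqrt(<u_j, u_j>), so |<v, e_j>|^2 = <v, u_j>^2 / <u_j, u_j>.
Coefficients: <v, e_1> = 1/sqrt(9), <v, e_2> = -89/sqrt(477), <v, e_3> = -27/sqrt(2014).
Square and sum: Σ |<v, e_j>|^2 = 649/38.
Compute ||v||^2 = v·v = 23.
Deficit = 23 − 649/38 = 225/38 ≥ 0, confirming Bessel's inequality. (The deficit equals ||v − Σ <v,e_j> e_j||^2, the squared distance from v to span{e_j}.)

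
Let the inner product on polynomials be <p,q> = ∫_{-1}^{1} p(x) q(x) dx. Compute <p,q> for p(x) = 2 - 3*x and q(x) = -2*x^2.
<p,q> = -8/3

Expand the product: p(x)·q(x) = 6*x^3 - 4*x^2.
∫_{-1}^{1} of each monomial x^k gives [2/(k+1) if k even, 0 if k odd]. Integrating term-by-term (or equivalently evaluating the antiderivative F(x) = 3*x^4/2 - 4*x^3/3 at the endpoints):
  F(1) − F(−1) = 1/6 − (17/6) = -8/3.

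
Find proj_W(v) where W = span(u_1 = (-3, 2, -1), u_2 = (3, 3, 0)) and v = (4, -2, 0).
proj_W(v) = (34/9, -16/9, 10/9)

Set up U = [u_1 | ... | u_2] ∈ R^(3×2). The projector onto W = col(U) is P = U (U^T U)^(-1) U^T.
Compute U^T U =
  [14, -3]
  [-3, 18],
and U^T v = (-16, 6).
Solve U^T U · c = U^T v for the coefficients: c = (-10/9, 4/27). The projection is proj_W(v) = U c.
Check: (v - proj_W(v)) · u_1 = 0  (should be 0).
Check: (v - proj_W(v)) · u_2 = 0  (should be 0).
Result: proj_W(v) = (34/9, -16/9, 10/9).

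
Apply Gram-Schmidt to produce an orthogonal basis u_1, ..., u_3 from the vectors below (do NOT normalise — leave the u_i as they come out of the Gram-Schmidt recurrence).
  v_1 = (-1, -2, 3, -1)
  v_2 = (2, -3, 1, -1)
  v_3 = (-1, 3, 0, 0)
Orthogonal basis:
  u_1 = (-1, -2, 3, -1)
  u_2 = (38/15, -29/15, -3/5, -7/15)
  u_3 = (102/161, 134/161, 86/161, -16/23)

Apply the Gram-Schmidt recurrence
  u_1 = v_1
  u_i = v_i − Σ_{j<i} ((v_i · u_j) / (u_j · u_j)) · u_j.

Step by step this gives:
  u_1 = (-1, -2, 3, -1)
  u_2 = (38/15, -29/15, -3/5, -7/15)
  u_3 = (102/161, 134/161, 86/161, -16/23)

Orthogonality check:
  u_2 · u_1 = 0 (should be 0)
  u_3 · u_1 = 0 (should be 0)
  u_3 · u_2 = 0 (should be 0)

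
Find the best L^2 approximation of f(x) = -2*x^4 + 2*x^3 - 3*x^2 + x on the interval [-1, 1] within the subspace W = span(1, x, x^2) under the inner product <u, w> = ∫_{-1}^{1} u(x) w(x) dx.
g(x) = -33*x^2/7 + 11*x/5 + 6/35

The best approximation g ∈ W is the orthogonal projection of f onto W. Writing g = a_0 + a_1 x + a_2 x^2, the coefficients solve the normal equations G · a = b where
  G_{ij} = <φ_i, φ_j> and b_i = <f, φ_i>, with φ_0 = 1, φ_1 = x, φ_2 = x^2.
G =
  [2, 0, 2/3]
  [0, 2/3, 0]
  [2/3, 0, 2/5],
b = (-14/5, 22/15, -62/35).
Solving gives a_0 = 6/35, a_1 = 11/5, a_2 = -33/7, so
  g(x) = -33*x^2/7 + 11*x/5 + 6/35.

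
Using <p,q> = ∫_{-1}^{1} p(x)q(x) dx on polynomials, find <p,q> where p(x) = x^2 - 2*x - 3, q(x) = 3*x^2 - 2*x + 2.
<p,q> = -64/5

Expand the product: p(x)·q(x) = 3*x^4 - 8*x^3 - 3*x^2 + 2*x - 6.
∫_{-1}^{1} of each monomial x^k gives [2/(k+1) if k even, 0 if k odd]. Integrating term-by-term (or equivalently evaluating the antiderivative F(x) = 3*x^5/5 - 2*x^4 - x^3 + x^2 - 6*x at the endpoints):
  F(1) − F(−1) = -37/5 − (27/5) = -64/5.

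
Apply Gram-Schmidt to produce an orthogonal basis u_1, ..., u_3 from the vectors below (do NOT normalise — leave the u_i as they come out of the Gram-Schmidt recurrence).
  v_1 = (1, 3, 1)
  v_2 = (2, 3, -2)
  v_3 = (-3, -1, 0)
Orthogonal basis:
  u_1 = (1, 3, 1)
  u_2 = (13/11, 6/11, -31/11)
  u_3 = (-207/106, 46/53, -69/106)

Apply the Gram-Schmidt recurrence
  u_1 = v_1
  u_i = v_i − Σ_{j<i} ((v_i · u_j) / (u_j · u_j)) · u_j.

Step by step this gives:
  u_1 = (1, 3, 1)
  u_2 = (13/11, 6/11, -31/11)
  u_3 = (-207/106, 46/53, -69/106)

Orthogonality check:
  u_2 · u_1 = 0 (should be 0)
  u_3 · u_1 = 0 (should be 0)
  u_3 · u_2 = 0 (should be 0)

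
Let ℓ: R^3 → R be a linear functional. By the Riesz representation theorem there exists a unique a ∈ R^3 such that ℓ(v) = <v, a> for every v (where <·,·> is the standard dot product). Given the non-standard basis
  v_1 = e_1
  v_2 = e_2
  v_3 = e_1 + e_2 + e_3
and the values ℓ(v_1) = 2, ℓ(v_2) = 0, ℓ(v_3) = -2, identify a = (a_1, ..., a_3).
a = (2, 0, -4)

Write a = (a_1, ..., a_3) in the standard basis. For each basis vector v_i, ℓ(v_i) = <v_i, a> is a linear equation in the a_j's. Collect the n equations into a matrix system V a = ℓ, where row i of V is v_i (expressed in the standard basis). Since V is invertible (lower-triangular with 1s on the diagonal, up to permutation), solve by back-substitution:
  V =
[[1, 0, 0],
 [0, 1, 0],
 [1, 1, 1]]
  V a = (2, 0, -2)
Solving gives a = (2, 0, -4).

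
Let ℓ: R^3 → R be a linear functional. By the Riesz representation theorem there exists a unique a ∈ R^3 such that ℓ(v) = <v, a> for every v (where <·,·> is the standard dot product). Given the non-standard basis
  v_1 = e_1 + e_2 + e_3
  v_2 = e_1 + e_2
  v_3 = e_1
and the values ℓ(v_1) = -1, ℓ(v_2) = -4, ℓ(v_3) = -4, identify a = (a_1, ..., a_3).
a = (-4, 0, 3)

Write a = (a_1, ..., a_3) in the standard basis. For each basis vector v_i, ℓ(v_i) = <v_i, a> is a linear equation in the a_j's. Collect the n equations into a matrix system V a = ℓ, where row i of V is v_i (expressed in the standard basis). Since V is invertible (lower-triangular with 1s on the diagonal, up to permutation), solve by back-substitution:
  V =
[[1, 1, 1],
 [1, 1, 0],
 [1, 0, 0]]
  V a = (-1, -4, -4)
Solving gives a = (-4, 0, 3).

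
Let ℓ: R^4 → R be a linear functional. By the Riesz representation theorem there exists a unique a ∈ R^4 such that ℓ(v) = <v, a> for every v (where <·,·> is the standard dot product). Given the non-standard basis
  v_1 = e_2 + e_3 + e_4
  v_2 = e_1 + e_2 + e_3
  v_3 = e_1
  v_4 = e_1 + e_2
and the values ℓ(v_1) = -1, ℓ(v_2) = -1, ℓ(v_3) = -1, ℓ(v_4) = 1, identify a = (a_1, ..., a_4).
a = (-1, 2, -2, -1)

Write a = (a_1, ..., a_4) in the standard basis. For each basis vector v_i, ℓ(v_i) = <v_i, a> is a linear equation in the a_j's. Collect the n equations into a matrix system V a = ℓ, where row i of V is v_i (expressed in the standard basis). Since V is invertible (lower-triangular with 1s on the diagonal, up to permutation), solve by back-substitution:
  V =
[[0, 1, 1, 1],
 [1, 1, 1, 0],
 [1, 0, 0, 0],
 [1, 1, 0, 0]]
  V a = (-1, -1, -1, 1)
Solving gives a = (-1, 2, -2, -1).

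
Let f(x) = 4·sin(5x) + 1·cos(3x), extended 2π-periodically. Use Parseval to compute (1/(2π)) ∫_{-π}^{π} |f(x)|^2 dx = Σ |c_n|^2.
Σ |c_n|^2 = 17/2

Expand |f|^2 and use orthogonality of {sin(nx), cos(mx)} on [-π, π]:
  ∫_{-π}^{π} sin(nx)^2 dx = π, ∫ cos(mx)^2 dx = π, and cross terms integrate to 0.
So ∫_{-π}^{π} f(x)^2 dx = 4^2 · π + 1^2 · π = (16 + 1)π.
Divide by 2π: (16 + 1)/2 = 17/2.
By Parseval, this equals Σ |c_n|^2.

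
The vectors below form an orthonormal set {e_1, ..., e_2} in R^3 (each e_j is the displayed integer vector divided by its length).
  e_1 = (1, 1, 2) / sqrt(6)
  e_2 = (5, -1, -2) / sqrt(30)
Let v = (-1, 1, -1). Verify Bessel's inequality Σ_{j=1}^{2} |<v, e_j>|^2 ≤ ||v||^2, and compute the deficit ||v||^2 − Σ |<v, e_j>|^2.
Σ |<v, e_j>|^2 = 6/5; ||v||^2 = 3; deficit = 9/5

Write each e_j = u_j / sqrt(<u_j, u_j>) where u_j is the displayed integer vector. Then <v, e_j> = <v, u_j> / sqrt(<u_j, u_j>), so |<v, e_j>|^2 = <v, u_j>^2 / <u_j, u_j>.
Coefficients: <v, e_1> = -2/sqrt(6), <v, e_2> = -4/sqrt(30).
Square and sum: Σ |<v, e_j>|^2 = 6/5.
Compute ||v||^2 = v·v = 3.
Deficit = 3 − 6/5 = 9/5 ≥ 0, confirming Bessel's inequality. (The deficit equals ||v − Σ <v,e_j> e_j||^2, the squared distance from v to span{e_j}.)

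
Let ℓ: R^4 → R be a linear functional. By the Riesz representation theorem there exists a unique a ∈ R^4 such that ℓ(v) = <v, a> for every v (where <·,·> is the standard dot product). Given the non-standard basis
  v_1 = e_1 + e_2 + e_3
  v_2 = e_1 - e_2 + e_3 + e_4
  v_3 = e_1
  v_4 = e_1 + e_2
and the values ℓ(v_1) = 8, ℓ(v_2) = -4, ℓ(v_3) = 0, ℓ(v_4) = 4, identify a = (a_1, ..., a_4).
a = (0, 4, 4, -4)

Write a = (a_1, ..., a_4) in the standard basis. For each basis vector v_i, ℓ(v_i) = <v_i, a> is a linear equation in the a_j's. Collect the n equations into a matrix system V a = ℓ, where row i of V is v_i (expressed in the standard basis). Since V is invertible (lower-triangular with 1s on the diagonal, up to permutation), solve by back-substitution:
  V =
[[1, 1, 1, 0],
 [1, -1, 1, 1],
 [1, 0, 0, 0],
 [1, 1, 0, 0]]
  V a = (8, -4, 0, 4)
Solving gives a = (0, 4, 4, -4).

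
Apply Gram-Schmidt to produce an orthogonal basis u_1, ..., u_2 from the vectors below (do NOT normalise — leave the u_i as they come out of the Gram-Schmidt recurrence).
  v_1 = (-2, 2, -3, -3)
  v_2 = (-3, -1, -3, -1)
Orthogonal basis:
  u_1 = (-2, 2, -3, -3)
  u_2 = (-23/13, -29/13, -15/13, 11/13)

Apply the Gram-Schmidt recurrence
  u_1 = v_1
  u_i = v_i − Σ_{j<i} ((v_i · u_j) / (u_j · u_j)) · u_j.

Step by step this gives:
  u_1 = (-2, 2, -3, -3)
  u_2 = (-23/13, -29/13, -15/13, 11/13)

Orthogonality check:
  u_2 · u_1 = 0 (should be 0)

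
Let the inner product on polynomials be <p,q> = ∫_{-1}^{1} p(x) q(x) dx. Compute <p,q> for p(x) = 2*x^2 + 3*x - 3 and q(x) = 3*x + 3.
<p,q> = -8

Expand the product: p(x)·q(x) = 6*x^3 + 15*x^2 - 9.
∫_{-1}^{1} of each monomial x^k gives [2/(k+1) if k even, 0 if k odd]. Integrating term-by-term (or equivalently evaluating the antiderivative F(x) = 3*x^4/2 + 5*x^3 - 9*x at the endpoints):
  F(1) − F(−1) = -5/2 − (11/2) = -8.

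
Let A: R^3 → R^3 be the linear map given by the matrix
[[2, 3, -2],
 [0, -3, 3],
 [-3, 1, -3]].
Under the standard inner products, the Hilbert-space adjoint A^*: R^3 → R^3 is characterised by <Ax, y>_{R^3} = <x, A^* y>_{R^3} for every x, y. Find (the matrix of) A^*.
A^* = A^T =
[[2, 0, -3],
 [3, -3, 1],
 [-2, 3, -3]]

For real matrices with standard dot products, the defining identity <Ax, y> = <x, A^* y> gives (Ax)^T y = x^T (A^*) y, i.e. x^T A^T y = x^T (A^*) y. Since this holds for all x, y, we must have A^* = A^T. Therefore
A^* =
[[2, 0, -3],
 [3, -3, 1],
 [-2, 3, -3]].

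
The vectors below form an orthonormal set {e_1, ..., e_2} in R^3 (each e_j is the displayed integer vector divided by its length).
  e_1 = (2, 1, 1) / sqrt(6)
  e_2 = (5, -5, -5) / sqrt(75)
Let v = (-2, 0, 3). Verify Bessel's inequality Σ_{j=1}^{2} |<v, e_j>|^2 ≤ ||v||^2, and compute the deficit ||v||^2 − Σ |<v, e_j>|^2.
Σ |<v, e_j>|^2 = 17/2; ||v||^2 = 13; deficit = 9/2

Write each e_j = u_j / sqrt(<u_j, u_j>) where u_j is the displayed integer vector. Then <v, e_j> = <v, u_j> / sqrt(<u_j, u_j>), so |<v, e_j>|^2 = <v, u_j>^2 / <u_j, u_j>.
Coefficients: <v, e_1> = -1/sqrt(6), <v, e_2> = -25/sqrt(75).
Square and sum: Σ |<v, e_j>|^2 = 17/2.
Compute ||v||^2 = v·v = 13.
Deficit = 13 − 17/2 = 9/2 ≥ 0, confirming Bessel's inequality. (The deficit equals ||v − Σ <v,e_j> e_j||^2, the squared distance from v to span{e_j}.)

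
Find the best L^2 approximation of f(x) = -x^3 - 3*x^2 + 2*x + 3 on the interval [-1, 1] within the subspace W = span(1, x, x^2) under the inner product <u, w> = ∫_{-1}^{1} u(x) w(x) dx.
g(x) = -3*x^2 + 7*x/5 + 3

The best approximation g ∈ W is the orthogonal projection of f onto W. Writing g = a_0 + a_1 x + a_2 x^2, the coefficients solve the normal equations G · a = b where
  G_{ij} = <φ_i, φ_j> and b_i = <f, φ_i>, with φ_0 = 1, φ_1 = x, φ_2 = x^2.
G =
  [2, 0, 2/3]
  [0, 2/3, 0]
  [2/3, 0, 2/5],
b = (4, 14/15, 4/5).
Solving gives a_0 = 3, a_1 = 7/5, a_2 = -3, so
  g(x) = -3*x^2 + 7*x/5 + 3.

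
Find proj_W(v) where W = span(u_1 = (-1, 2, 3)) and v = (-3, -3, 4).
proj_W(v) = (-9/14, 9/7, 27/14)

Set up U = [u_1 | ... | u_1] ∈ R^(3×1). The projector onto W = col(U) is P = U (U^T U)^(-1) U^T.
Compute U^T U =
  [14],
and U^T v = (9).
Solve U^T U · c = U^T v for the coefficients: c = (9/14). The projection is proj_W(v) = U c.
Check: (v - proj_W(v)) · u_1 = 0  (should be 0).
Result: proj_W(v) = (-9/14, 9/7, 27/14).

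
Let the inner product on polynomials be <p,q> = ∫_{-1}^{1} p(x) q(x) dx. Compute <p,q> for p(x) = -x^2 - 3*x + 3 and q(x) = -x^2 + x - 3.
<p,q> = -98/5

Expand the product: p(x)·q(x) = x^4 + 2*x^3 - 3*x^2 + 12*x - 9.
∫_{-1}^{1} of each monomial x^k gives [2/(k+1) if k even, 0 if k odd]. Integrating term-by-term (or equivalently evaluating the antiderivative F(x) = x^5/5 + x^4/2 - x^3 + 6*x^2 - 9*x at the endpoints):
  F(1) − F(−1) = -33/10 − (163/10) = -98/5.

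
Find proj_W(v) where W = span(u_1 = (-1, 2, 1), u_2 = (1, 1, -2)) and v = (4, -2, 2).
proj_W(v) = (4/7, -94/35, -2/35)

Set up U = [u_1 | ... | u_2] ∈ R^(3×2). The projector onto W = col(U) is P = U (U^T U)^(-1) U^T.
Compute U^T U =
  [6, -1]
  [-1, 6],
and U^T v = (-6, -2).
Solve U^T U · c = U^T v for the coefficients: c = (-38/35, -18/35). The projection is proj_W(v) = U c.
Check: (v - proj_W(v)) · u_1 = 0  (should be 0).
Check: (v - proj_W(v)) · u_2 = 0  (should be 0).
Result: proj_W(v) = (4/7, -94/35, -2/35).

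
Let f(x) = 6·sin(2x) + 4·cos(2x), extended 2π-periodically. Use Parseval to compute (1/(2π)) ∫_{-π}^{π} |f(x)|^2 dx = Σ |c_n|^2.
Σ |c_n|^2 = 26

Expand |f|^2 and use orthogonality of {sin(nx), cos(mx)} on [-π, π]:
  ∫_{-π}^{π} sin(nx)^2 dx = π, ∫ cos(mx)^2 dx = π, and cross terms integrate to 0.
So ∫_{-π}^{π} f(x)^2 dx = 6^2 · π + 4^2 · π = (36 + 16)π.
Divide by 2π: (36 + 16)/2 = 26.
By Parseval, this equals Σ |c_n|^2.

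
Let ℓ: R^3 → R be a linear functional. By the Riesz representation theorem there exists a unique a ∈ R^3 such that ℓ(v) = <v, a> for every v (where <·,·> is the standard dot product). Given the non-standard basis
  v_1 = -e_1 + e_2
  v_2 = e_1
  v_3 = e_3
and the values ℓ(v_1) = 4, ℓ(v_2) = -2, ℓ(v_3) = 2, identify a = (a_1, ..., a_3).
a = (-2, 2, 2)

Write a = (a_1, ..., a_3) in the standard basis. For each basis vector v_i, ℓ(v_i) = <v_i, a> is a linear equation in the a_j's. Collect the n equations into a matrix system V a = ℓ, where row i of V is v_i (expressed in the standard basis). Since V is invertible (lower-triangular with 1s on the diagonal, up to permutation), solve by back-substitution:
  V =
[[-1, 1, 0],
 [1, 0, 0],
 [0, 0, 1]]
  V a = (4, -2, 2)
Solving gives a = (-2, 2, 2).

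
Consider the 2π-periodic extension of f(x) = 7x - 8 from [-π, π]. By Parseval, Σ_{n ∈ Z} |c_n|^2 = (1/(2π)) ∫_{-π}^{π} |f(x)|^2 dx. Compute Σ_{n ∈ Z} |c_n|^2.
Σ |c_n|^2 = 49π^2/3 + 64

Expand and integrate term by term over [-π, π]:
  ∫ (7x)^2 dx = 49·(2π^3/3); ∫ 2·7·(-8)·x dx = 0 (odd integrand); ∫ (-8)^2 dx = 64·2π.
So (1/(2π)) ∫_{-π}^{π} (7x - 8)^2 dx = 49π^2/3 + 64 = 49π^2/3 + 64.
Parseval ⇒ Σ |c_n|^2 = 49π^2/3 + 64.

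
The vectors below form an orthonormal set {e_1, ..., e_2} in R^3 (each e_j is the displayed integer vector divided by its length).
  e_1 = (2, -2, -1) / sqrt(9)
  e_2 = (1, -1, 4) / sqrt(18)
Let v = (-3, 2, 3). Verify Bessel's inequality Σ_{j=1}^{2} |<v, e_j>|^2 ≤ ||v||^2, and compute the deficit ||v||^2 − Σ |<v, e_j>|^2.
Σ |<v, e_j>|^2 = 43/2; ||v||^2 = 22; deficit = 1/2

Write each e_j = u_j / sqrt(<u_j, u_j>) where u_j is the displayed integer vector. Then <v, e_j> = <v, u_j> / sqrt(<u_j, u_j>), so |<v, e_j>|^2 = <v, u_j>^2 / <u_j, u_j>.
Coefficients: <v, e_1> = -13/sqrt(9), <v, e_2> = 7/sqrt(18).
Square and sum: Σ |<v, e_j>|^2 = 43/2.
Compute ||v||^2 = v·v = 22.
Deficit = 22 − 43/2 = 1/2 ≥ 0, confirming Bessel's inequality. (The deficit equals ||v − Σ <v,e_j> e_j||^2, the squared distance from v to span{e_j}.)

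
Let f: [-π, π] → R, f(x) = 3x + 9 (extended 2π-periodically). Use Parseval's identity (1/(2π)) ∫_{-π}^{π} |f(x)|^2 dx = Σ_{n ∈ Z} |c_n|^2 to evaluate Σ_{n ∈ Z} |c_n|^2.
Σ |c_n|^2 = 3π^2 + 81

Expand and integrate term by term over [-π, π]:
  ∫ (3x)^2 dx = 9·(2π^3/3); ∫ 2·3·(9)·x dx = 0 (odd integrand); ∫ 9^2 dx = 81·2π.
So (1/(2π)) ∫_{-π}^{π} (3x + 9)^2 dx = 9π^2/3 + 81 = 3π^2 + 81.
Parseval ⇒ Σ |c_n|^2 = 3π^2 + 81.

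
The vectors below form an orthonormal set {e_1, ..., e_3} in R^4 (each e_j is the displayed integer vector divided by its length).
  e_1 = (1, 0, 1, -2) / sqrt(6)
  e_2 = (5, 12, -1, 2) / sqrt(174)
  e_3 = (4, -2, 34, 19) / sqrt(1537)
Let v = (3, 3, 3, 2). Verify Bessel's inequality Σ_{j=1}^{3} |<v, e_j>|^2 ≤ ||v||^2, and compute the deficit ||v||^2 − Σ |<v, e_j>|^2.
Σ |<v, e_j>|^2 = 1594/53; ||v||^2 = 31; deficit = 49/53

Write each e_j = u_j / sqrt(<u_j, u_j>) where u_j is the displayed integer vector. Then <v, e_j> = <v, u_j> / sqrt(<u_j, u_j>), so |<v, e_j>|^2 = <v, u_j>^2 / <u_j, u_j>.
Coefficients: <v, e_1> = 2/sqrt(6), <v, e_2> = 52/sqrt(174), <v, e_3> = 146/sqrt(1537).
Square and sum: Σ |<v, e_j>|^2 = 1594/53.
Compute ||v||^2 = v·v = 31.
Deficit = 31 − 1594/53 = 49/53 ≥ 0, confirming Bessel's inequality. (The deficit equals ||v − Σ <v,e_j> e_j||^2, the squared distance from v to span{e_j}.)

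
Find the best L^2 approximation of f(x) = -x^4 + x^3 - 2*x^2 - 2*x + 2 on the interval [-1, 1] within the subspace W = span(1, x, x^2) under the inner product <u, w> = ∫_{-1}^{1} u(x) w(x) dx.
g(x) = -20*x^2/7 - 7*x/5 + 73/35

The best approximation g ∈ W is the orthogonal projection of f onto W. Writing g = a_0 + a_1 x + a_2 x^2, the coefficients solve the normal equations G · a = b where
  G_{ij} = <φ_i, φ_j> and b_i = <f, φ_i>, with φ_0 = 1, φ_1 = x, φ_2 = x^2.
G =
  [2, 0, 2/3]
  [0, 2/3, 0]
  [2/3, 0, 2/5],
b = (34/15, -14/15, 26/105).
Solving gives a_0 = 73/35, a_1 = -7/5, a_2 = -20/7, so
  g(x) = -20*x^2/7 - 7*x/5 + 73/35.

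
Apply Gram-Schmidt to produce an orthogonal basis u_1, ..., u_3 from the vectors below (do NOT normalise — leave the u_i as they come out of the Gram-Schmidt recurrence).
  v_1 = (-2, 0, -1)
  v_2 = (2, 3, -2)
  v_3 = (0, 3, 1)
Orthogonal basis:
  u_1 = (-2, 0, -1)
  u_2 = (6/5, 3, -12/5)
  u_3 = (-8/9, 16/9, 16/9)

Apply the Gram-Schmidt recurrence
  u_1 = v_1
  u_i = v_i − Σ_{j<i} ((v_i · u_j) / (u_j · u_j)) · u_j.

Step by step this gives:
  u_1 = (-2, 0, -1)
  u_2 = (6/5, 3, -12/5)
  u_3 = (-8/9, 16/9, 16/9)

Orthogonality check:
  u_2 · u_1 = 0 (should be 0)
  u_3 · u_1 = 0 (should be 0)
  u_3 · u_2 = 0 (should be 0)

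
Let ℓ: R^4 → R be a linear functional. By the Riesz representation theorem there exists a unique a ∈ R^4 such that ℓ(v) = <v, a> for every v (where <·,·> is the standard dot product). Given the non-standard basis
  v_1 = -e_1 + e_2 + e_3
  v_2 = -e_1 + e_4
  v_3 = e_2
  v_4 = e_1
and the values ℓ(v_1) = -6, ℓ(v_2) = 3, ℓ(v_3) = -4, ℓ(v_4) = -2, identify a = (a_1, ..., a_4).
a = (-2, -4, -4, 1)

Write a = (a_1, ..., a_4) in the standard basis. For each basis vector v_i, ℓ(v_i) = <v_i, a> is a linear equation in the a_j's. Collect the n equations into a matrix system V a = ℓ, where row i of V is v_i (expressed in the standard basis). Since V is invertible (lower-triangular with 1s on the diagonal, up to permutation), solve by back-substitution:
  V =
[[-1, 1, 1, 0],
 [-1, 0, 0, 1],
 [0, 1, 0, 0],
 [1, 0, 0, 0]]
  V a = (-6, 3, -4, -2)
Solving gives a = (-2, -4, -4, 1).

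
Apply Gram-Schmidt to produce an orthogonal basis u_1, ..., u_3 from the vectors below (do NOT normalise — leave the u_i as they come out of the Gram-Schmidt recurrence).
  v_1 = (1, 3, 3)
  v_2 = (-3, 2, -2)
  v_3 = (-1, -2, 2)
Orthogonal basis:
  u_1 = (1, 3, 3)
  u_2 = (-54/19, 47/19, -29/19)
  u_3 = (-288/157, -168/157, 264/157)

Apply the Gram-Schmidt recurrence
  u_1 = v_1
  u_i = v_i − Σ_{j<i} ((v_i · u_j) / (u_j · u_j)) · u_j.

Step by step this gives:
  u_1 = (1, 3, 3)
  u_2 = (-54/19, 47/19, -29/19)
  u_3 = (-288/157, -168/157, 264/157)

Orthogonality check:
  u_2 · u_1 = 0 (should be 0)
  u_3 · u_1 = 0 (should be 0)
  u_3 · u_2 = 0 (should be 0)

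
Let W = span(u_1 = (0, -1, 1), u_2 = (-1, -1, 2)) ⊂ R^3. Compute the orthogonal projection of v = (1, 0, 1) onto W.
proj_W(v) = (1/3, -2/3, 1/3)

Set up U = [u_1 | ... | u_2] ∈ R^(3×2). The projector onto W = col(U) is P = U (U^T U)^(-1) U^T.
Compute U^T U =
  [2, 3]
  [3, 6],
and U^T v = (1, 1).
Solve U^T U · c = U^T v for the coefficients: c = (1, -1/3). The projection is proj_W(v) = U c.
Check: (v - proj_W(v)) · u_1 = 0  (should be 0).
Check: (v - proj_W(v)) · u_2 = 0  (should be 0).
Result: proj_W(v) = (1/3, -2/3, 1/3).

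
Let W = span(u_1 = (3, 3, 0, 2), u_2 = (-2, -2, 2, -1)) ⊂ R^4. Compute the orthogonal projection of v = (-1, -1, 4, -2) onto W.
proj_W(v) = (-23/15, -23/15, 56/15, -2/5)

Set up U = [u_1 | ... | u_2] ∈ R^(4×2). The projector onto W = col(U) is P = U (U^T U)^(-1) U^T.
Compute U^T U =
  [22, -14]
  [-14, 13],
and U^T v = (-10, 14).
Solve U^T U · c = U^T v for the coefficients: c = (11/15, 28/15). The projection is proj_W(v) = U c.
Check: (v - proj_W(v)) · u_1 = 0  (should be 0).
Check: (v - proj_W(v)) · u_2 = 0  (should be 0).
Result: proj_W(v) = (-23/15, -23/15, 56/15, -2/5).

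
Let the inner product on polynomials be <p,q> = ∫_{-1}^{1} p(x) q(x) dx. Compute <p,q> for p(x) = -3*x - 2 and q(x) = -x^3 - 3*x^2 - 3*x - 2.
<p,q> = 96/5

Expand the product: p(x)·q(x) = 3*x^4 + 11*x^3 + 15*x^2 + 12*x + 4.
∫_{-1}^{1} of each monomial x^k gives [2/(k+1) if k even, 0 if k odd]. Integrating term-by-term (or equivalently evaluating the antiderivative F(x) = 3*x^5/5 + 11*x^4/4 + 5*x^3 + 6*x^2 + 4*x at the endpoints):
  F(1) − F(−1) = 367/20 − (-17/20) = 96/5.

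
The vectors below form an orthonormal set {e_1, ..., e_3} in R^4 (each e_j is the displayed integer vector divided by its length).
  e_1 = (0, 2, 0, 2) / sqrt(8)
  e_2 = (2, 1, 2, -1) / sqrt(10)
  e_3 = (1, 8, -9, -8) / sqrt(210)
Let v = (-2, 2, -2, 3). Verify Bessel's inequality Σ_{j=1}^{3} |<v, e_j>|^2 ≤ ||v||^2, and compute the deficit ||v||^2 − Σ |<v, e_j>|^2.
Σ |<v, e_j>|^2 = 439/21; ||v||^2 = 21; deficit = 2/21

Write each e_j = u_j / sqrt(<u_j, u_j>) where u_j is the displayed integer vector. Then <v, e_j> = <v, u_j> / sqrt(<u_j, u_j>), so |<v, e_j>|^2 = <v, u_j>^2 / <u_j, u_j>.
Coefficients: <v, e_1> = 10/sqrt(8), <v, e_2> = -9/sqrt(10), <v, e_3> = 8/sqrt(210).
Square and sum: Σ |<v, e_j>|^2 = 439/21.
Compute ||v||^2 = v·v = 21.
Deficit = 21 − 439/21 = 2/21 ≥ 0, confirming Bessel's inequality. (The deficit equals ||v − Σ <v,e_j> e_j||^2, the squared distance from v to span{e_j}.)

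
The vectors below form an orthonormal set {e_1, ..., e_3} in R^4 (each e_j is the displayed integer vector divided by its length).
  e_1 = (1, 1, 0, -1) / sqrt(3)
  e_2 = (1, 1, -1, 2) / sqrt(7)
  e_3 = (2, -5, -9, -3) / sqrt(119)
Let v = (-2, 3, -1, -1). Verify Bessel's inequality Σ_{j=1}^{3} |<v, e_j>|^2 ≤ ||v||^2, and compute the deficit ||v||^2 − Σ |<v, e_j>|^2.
Σ |<v, e_j>|^2 = 89/51; ||v||^2 = 15; deficit = 676/51

Write each e_j = u_j / sqrt(<u_j, u_j>) where u_j is the displayed integer vector. Then <v, e_j> = <v, u_j> / sqrt(<u_j, u_j>), so |<v, e_j>|^2 = <v, u_j>^2 / <u_j, u_j>.
Coefficients: <v, e_1> = 2/sqrt(3), <v, e_2> = 0/sqrt(7), <v, e_3> = -7/sqrt(119).
Square and sum: Σ |<v, e_j>|^2 = 89/51.
Compute ||v||^2 = v·v = 15.
Deficit = 15 − 89/51 = 676/51 ≥ 0, confirming Bessel's inequality. (The deficit equals ||v − Σ <v,e_j> e_j||^2, the squared distance from v to span{e_j}.)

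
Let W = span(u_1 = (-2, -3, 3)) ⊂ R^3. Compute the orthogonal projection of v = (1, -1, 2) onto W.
proj_W(v) = (-7/11, -21/22, 21/22)

Set up U = [u_1 | ... | u_1] ∈ R^(3×1). The projector onto W = col(U) is P = U (U^T U)^(-1) U^T.
Compute U^T U =
  [22],
and U^T v = (7).
Solve U^T U · c = U^T v for the coefficients: c = (7/22). The projection is proj_W(v) = U c.
Check: (v - proj_W(v)) · u_1 = 0  (should be 0).
Result: proj_W(v) = (-7/11, -21/22, 21/22).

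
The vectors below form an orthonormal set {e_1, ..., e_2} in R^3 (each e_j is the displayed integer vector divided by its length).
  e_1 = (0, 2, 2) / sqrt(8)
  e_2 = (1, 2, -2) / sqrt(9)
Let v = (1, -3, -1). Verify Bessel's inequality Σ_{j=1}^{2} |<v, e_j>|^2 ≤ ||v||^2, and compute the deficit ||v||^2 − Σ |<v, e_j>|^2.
Σ |<v, e_j>|^2 = 9; ||v||^2 = 11; deficit = 2

Write each e_j = u_j / sqrt(<u_j, u_j>) where u_j is the displayed integer vector. Then <v, e_j> = <v, u_j> / sqrt(<u_j, u_j>), so |<v, e_j>|^2 = <v, u_j>^2 / <u_j, u_j>.
Coefficients: <v, e_1> = -8/sqrt(8), <v, e_2> = -3/sqrt(9).
Square and sum: Σ |<v, e_j>|^2 = 9.
Compute ||v||^2 = v·v = 11.
Deficit = 11 − 9 = 2 ≥ 0, confirming Bessel's inequality. (The deficit equals ||v − Σ <v,e_j> e_j||^2, the squared distance from v to span{e_j}.)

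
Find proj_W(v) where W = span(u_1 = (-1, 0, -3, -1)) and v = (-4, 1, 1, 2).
proj_W(v) = (1/11, 0, 3/11, 1/11)

Set up U = [u_1 | ... | u_1] ∈ R^(4×1). The projector onto W = col(U) is P = U (U^T U)^(-1) U^T.
Compute U^T U =
  [11],
and U^T v = (-1).
Solve U^T U · c = U^T v for the coefficients: c = (-1/11). The projection is proj_W(v) = U c.
Check: (v - proj_W(v)) · u_1 = 0  (should be 0).
Result: proj_W(v) = (1/11, 0, 3/11, 1/11).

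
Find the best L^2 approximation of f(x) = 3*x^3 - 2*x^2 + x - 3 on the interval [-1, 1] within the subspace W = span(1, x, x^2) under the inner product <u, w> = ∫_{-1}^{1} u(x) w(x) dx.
g(x) = -2*x^2 + 14*x/5 - 3

The best approximation g ∈ W is the orthogonal projection of f onto W. Writing g = a_0 + a_1 x + a_2 x^2, the coefficients solve the normal equations G · a = b where
  G_{ij} = <φ_i, φ_j> and b_i = <f, φ_i>, with φ_0 = 1, φ_1 = x, φ_2 = x^2.
G =
  [2, 0, 2/3]
  [0, 2/3, 0]
  [2/3, 0, 2/5],
b = (-22/3, 28/15, -14/5).
Solving gives a_0 = -3, a_1 = 14/5, a_2 = -2, so
  g(x) = -2*x^2 + 14*x/5 - 3.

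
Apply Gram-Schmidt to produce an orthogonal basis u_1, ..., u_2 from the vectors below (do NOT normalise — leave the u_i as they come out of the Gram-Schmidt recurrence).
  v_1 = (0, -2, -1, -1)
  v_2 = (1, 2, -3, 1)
Orthogonal basis:
  u_1 = (0, -2, -1, -1)
  u_2 = (1, 4/3, -10/3, 2/3)

Apply the Gram-Schmidt recurrence
  u_1 = v_1
  u_i = v_i − Σ_{j<i} ((v_i · u_j) / (u_j · u_j)) · u_j.

Step by step this gives:
  u_1 = (0, -2, -1, -1)
  u_2 = (1, 4/3, -10/3, 2/3)

Orthogonality check:
  u_2 · u_1 = 0 (should be 0)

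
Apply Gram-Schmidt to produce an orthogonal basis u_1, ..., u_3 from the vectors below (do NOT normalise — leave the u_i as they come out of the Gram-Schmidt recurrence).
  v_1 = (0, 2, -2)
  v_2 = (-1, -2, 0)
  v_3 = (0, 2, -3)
Orthogonal basis:
  u_1 = (0, 2, -2)
  u_2 = (-1, -1, -1)
  u_3 = (1/3, -1/6, -1/6)

Apply the Gram-Schmidt recurrence
  u_1 = v_1
  u_i = v_i − Σ_{j<i} ((v_i · u_j) / (u_j · u_j)) · u_j.

Step by step this gives:
  u_1 = (0, 2, -2)
  u_2 = (-1, -1, -1)
  u_3 = (1/3, -1/6, -1/6)

Orthogonality check:
  u_2 · u_1 = 0 (should be 0)
  u_3 · u_1 = 0 (should be 0)
  u_3 · u_2 = 0 (should be 0)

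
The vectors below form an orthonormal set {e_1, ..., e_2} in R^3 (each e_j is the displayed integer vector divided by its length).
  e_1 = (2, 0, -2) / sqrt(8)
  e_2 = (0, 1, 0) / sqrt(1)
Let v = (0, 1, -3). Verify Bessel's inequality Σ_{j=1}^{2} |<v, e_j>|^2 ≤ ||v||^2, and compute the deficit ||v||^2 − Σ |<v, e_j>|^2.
Σ |<v, e_j>|^2 = 11/2; ||v||^2 = 10; deficit = 9/2

Write each e_j = u_j / sqrt(<u_j, u_j>) where u_j is the displayed integer vector. Then <v, e_j> = <v, u_j> / sqrt(<u_j, u_j>), so |<v, e_j>|^2 = <v, u_j>^2 / <u_j, u_j>.
Coefficients: <v, e_1> = 6/sqrt(8), <v, e_2> = 1/sqrt(1).
Square and sum: Σ |<v, e_j>|^2 = 11/2.
Compute ||v||^2 = v·v = 10.
Deficit = 10 − 11/2 = 9/2 ≥ 0, confirming Bessel's inequality. (The deficit equals ||v − Σ <v,e_j> e_j||^2, the squared distance from v to span{e_j}.)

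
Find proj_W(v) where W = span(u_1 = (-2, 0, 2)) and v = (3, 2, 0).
proj_W(v) = (3/2, 0, -3/2)

Set up U = [u_1 | ... | u_1] ∈ R^(3×1). The projector onto W = col(U) is P = U (U^T U)^(-1) U^T.
Compute U^T U =
  [8],
and U^T v = (-6).
Solve U^T U · c = U^T v for the coefficients: c = (-3/4). The projection is proj_W(v) = U c.
Check: (v - proj_W(v)) · u_1 = 0  (should be 0).
Result: proj_W(v) = (3/2, 0, -3/2).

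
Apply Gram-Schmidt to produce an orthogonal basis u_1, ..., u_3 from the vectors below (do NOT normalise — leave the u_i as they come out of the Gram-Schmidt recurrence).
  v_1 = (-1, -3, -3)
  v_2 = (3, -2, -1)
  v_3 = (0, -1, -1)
Orthogonal basis:
  u_1 = (-1, -3, -3)
  u_2 = (63/19, -20/19, -1/19)
  u_3 = (3/230, 1/23, -11/230)

Apply the Gram-Schmidt recurrence
  u_1 = v_1
  u_i = v_i − Σ_{j<i} ((v_i · u_j) / (u_j · u_j)) · u_j.

Step by step this gives:
  u_1 = (-1, -3, -3)
  u_2 = (63/19, -20/19, -1/19)
  u_3 = (3/230, 1/23, -11/230)

Orthogonality check:
  u_2 · u_1 = 0 (should be 0)
  u_3 · u_1 = 0 (should be 0)
  u_3 · u_2 = 0 (should be 0)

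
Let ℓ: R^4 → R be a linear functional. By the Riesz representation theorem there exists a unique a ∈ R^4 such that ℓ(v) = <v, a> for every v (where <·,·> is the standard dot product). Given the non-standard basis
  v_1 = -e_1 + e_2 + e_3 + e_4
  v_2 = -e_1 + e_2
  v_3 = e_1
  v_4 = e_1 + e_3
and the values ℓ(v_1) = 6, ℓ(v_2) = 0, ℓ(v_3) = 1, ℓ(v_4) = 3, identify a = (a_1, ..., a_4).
a = (1, 1, 2, 4)

Write a = (a_1, ..., a_4) in the standard basis. For each basis vector v_i, ℓ(v_i) = <v_i, a> is a linear equation in the a_j's. Collect the n equations into a matrix system V a = ℓ, where row i of V is v_i (expressed in the standard basis). Since V is invertible (lower-triangular with 1s on the diagonal, up to permutation), solve by back-substitution:
  V =
[[-1, 1, 1, 1],
 [-1, 1, 0, 0],
 [1, 0, 0, 0],
 [1, 0, 1, 0]]
  V a = (6, 0, 1, 3)
Solving gives a = (1, 1, 2, 4).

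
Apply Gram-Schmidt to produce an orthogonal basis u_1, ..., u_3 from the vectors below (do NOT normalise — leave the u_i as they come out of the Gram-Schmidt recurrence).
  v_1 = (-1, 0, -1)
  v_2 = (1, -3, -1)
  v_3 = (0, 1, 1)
Orthogonal basis:
  u_1 = (-1, 0, -1)
  u_2 = (1, -3, -1)
  u_3 = (-3/22, -1/11, 3/22)

Apply the Gram-Schmidt recurrence
  u_1 = v_1
  u_i = v_i − Σ_{j<i} ((v_i · u_j) / (u_j · u_j)) · u_j.

Step by step this gives:
  u_1 = (-1, 0, -1)
  u_2 = (1, -3, -1)
  u_3 = (-3/22, -1/11, 3/22)

Orthogonality check:
  u_2 · u_1 = 0 (should be 0)
  u_3 · u_1 = 0 (should be 0)
  u_3 · u_2 = 0 (should be 0)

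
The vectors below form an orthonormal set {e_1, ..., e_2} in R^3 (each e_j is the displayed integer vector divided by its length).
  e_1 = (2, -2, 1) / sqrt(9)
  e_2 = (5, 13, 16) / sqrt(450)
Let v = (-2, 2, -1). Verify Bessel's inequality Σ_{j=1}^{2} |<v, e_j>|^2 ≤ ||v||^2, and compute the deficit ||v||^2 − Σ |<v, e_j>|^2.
Σ |<v, e_j>|^2 = 9; ||v||^2 = 9; deficit = 0

Write each e_j = u_j / sqrt(<u_j, u_j>) where u_j is the displayed integer vector. Then <v, e_j> = <v, u_j> / sqrt(<u_j, u_j>), so |<v, e_j>|^2 = <v, u_j>^2 / <u_j, u_j>.
Coefficients: <v, e_1> = -9/sqrt(9), <v, e_2> = 0/sqrt(450).
Square and sum: Σ |<v, e_j>|^2 = 9.
Compute ||v||^2 = v·v = 9.
Deficit = 9 − 9 = 0 ≥ 0, confirming Bessel's inequality. (The deficit equals ||v − Σ <v,e_j> e_j||^2, the squared distance from v to span{e_j}.)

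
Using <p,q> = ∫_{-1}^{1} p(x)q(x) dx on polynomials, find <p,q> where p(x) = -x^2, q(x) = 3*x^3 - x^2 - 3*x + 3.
<p,q> = -8/5

Expand the product: p(x)·q(x) = -3*x^5 + x^4 + 3*x^3 - 3*x^2.
∫_{-1}^{1} of each monomial x^k gives [2/(k+1) if k even, 0 if k odd]. Integrating term-by-term (or equivalently evaluating the antiderivative F(x) = -x^6/2 + x^5/5 + 3*x^4/4 - x^3 at the endpoints):
  F(1) − F(−1) = -11/20 − (21/20) = -8/5.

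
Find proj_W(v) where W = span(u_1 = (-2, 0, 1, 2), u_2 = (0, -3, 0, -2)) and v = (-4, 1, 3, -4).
proj_W(v) = (-118/101, -171/101, 59/101, 4/101)

Set up U = [u_1 | ... | u_2] ∈ R^(4×2). The projector onto W = col(U) is P = U (U^T U)^(-1) U^T.
Compute U^T U =
  [9, -4]
  [-4, 13],
and U^T v = (3, 5).
Solve U^T U · c = U^T v for the coefficients: c = (59/101, 57/101). The projection is proj_W(v) = U c.
Check: (v - proj_W(v)) · u_1 = 0  (should be 0).
Check: (v - proj_W(v)) · u_2 = 0  (should be 0).
Result: proj_W(v) = (-118/101, -171/101, 59/101, 4/101).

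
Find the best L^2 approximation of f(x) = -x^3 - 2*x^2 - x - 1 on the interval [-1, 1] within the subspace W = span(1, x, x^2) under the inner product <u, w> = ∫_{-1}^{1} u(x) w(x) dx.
g(x) = -2*x^2 - 8*x/5 - 1

The best approximation g ∈ W is the orthogonal projection of f onto W. Writing g = a_0 + a_1 x + a_2 x^2, the coefficients solve the normal equations G · a = b where
  G_{ij} = <φ_i, φ_j> and b_i = <f, φ_i>, with φ_0 = 1, φ_1 = x, φ_2 = x^2.
G =
  [2, 0, 2/3]
  [0, 2/3, 0]
  [2/3, 0, 2/5],
b = (-10/3, -16/15, -22/15).
Solving gives a_0 = -1, a_1 = -8/5, a_2 = -2, so
  g(x) = -2*x^2 - 8*x/5 - 1.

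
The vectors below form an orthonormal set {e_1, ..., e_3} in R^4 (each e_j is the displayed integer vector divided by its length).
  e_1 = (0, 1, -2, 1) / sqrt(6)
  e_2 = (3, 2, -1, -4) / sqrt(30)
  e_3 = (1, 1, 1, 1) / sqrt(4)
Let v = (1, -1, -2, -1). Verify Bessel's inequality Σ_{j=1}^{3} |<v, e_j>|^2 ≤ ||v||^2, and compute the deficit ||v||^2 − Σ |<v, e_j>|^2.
Σ |<v, e_j>|^2 = 91/20; ||v||^2 = 7; deficit = 49/20

Write each e_j = u_j / sqrt(<u_j, u_j>) where u_j is the displayed integer vector. Then <v, e_j> = <v, u_j> / sqrt(<u_j, u_j>), so |<v, e_j>|^2 = <v, u_j>^2 / <u_j, u_j>.
Coefficients: <v, e_1> = 2/sqrt(6), <v, e_2> = 7/sqrt(30), <v, e_3> = -3/sqrt(4).
Square and sum: Σ |<v, e_j>|^2 = 91/20.
Compute ||v||^2 = v·v = 7.
Deficit = 7 − 91/20 = 49/20 ≥ 0, confirming Bessel's inequality. (The deficit equals ||v − Σ <v,e_j> e_j||^2, the squared distance from v to span{e_j}.)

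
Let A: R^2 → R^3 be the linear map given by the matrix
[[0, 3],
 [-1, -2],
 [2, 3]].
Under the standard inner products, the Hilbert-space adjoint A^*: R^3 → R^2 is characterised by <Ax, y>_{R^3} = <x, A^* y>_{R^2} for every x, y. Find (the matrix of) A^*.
A^* = A^T =
[[0, -1, 2],
 [3, -2, 3]]

For real matrices with standard dot products, the defining identity <Ax, y> = <x, A^* y> gives (Ax)^T y = x^T (A^*) y, i.e. x^T A^T y = x^T (A^*) y. Since this holds for all x, y, we must have A^* = A^T. Therefore
A^* =
[[0, -1, 2],
 [3, -2, 3]].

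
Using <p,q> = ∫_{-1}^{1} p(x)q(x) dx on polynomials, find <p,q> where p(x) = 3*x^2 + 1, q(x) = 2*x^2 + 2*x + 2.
<p,q> = 176/15

Expand the product: p(x)·q(x) = 6*x^4 + 6*x^3 + 8*x^2 + 2*x + 2.
∫_{-1}^{1} of each monomial x^k gives [2/(k+1) if k even, 0 if k odd]. Integrating term-by-term (or equivalently evaluating the antiderivative F(x) = 6*x^5/5 + 3*x^4/2 + 8*x^3/3 + x^2 + 2*x at the endpoints):
  F(1) − F(−1) = 251/30 − (-101/30) = 176/15.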